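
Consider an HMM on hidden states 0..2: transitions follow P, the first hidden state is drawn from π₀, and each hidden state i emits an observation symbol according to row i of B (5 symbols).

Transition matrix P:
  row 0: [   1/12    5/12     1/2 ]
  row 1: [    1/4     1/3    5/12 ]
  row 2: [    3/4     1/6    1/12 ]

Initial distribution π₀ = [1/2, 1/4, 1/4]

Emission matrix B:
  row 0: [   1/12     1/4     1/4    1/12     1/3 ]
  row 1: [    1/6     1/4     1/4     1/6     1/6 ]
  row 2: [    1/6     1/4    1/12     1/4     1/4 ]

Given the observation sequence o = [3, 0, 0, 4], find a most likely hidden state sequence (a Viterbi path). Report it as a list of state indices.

path = [2, 0, 2, 0]

t=0: δ = [4.167e-02, 4.167e-02, 6.250e-02]  (obs o_0=3)
t=1: δ = [3.906e-03, 2.894e-03, 3.472e-03]  ψ = [2, 0, 0]  (obs o_1=0)
t=2: δ = [2.170e-04, 2.713e-04, 3.255e-04]  ψ = [2, 0, 0]  (obs o_2=0)
t=3: δ = [8.138e-05, 1.507e-05, 2.826e-05]  ψ = [2, 0, 1]  (obs o_3=4)
backtrack: best end state = 0; path = [2, 0, 2, 0]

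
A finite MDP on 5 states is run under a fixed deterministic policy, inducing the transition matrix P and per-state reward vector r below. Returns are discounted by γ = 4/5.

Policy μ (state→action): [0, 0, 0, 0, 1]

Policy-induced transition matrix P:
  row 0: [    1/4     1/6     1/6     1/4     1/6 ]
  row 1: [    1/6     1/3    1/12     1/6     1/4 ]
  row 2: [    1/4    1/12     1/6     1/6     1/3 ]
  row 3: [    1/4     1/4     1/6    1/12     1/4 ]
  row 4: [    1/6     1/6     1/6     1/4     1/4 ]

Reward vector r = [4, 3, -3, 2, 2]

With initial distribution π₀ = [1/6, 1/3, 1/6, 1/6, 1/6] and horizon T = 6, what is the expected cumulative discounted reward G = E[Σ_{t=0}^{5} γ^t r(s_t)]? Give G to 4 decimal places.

G = 6.9477

t=0: π = [0.1667, 0.3333, 0.1667, 0.1667, 0.1667], E[r] = 1.8333, γ^t·E[r] = 1.833333, running G = 1.833333
t=1: π = [0.2083, 0.2222, 0.1389, 0.1806, 0.2500], E[r] = 1.9444, γ^t·E[r] = 1.555556, running G = 3.388889
t=2: π = [0.2106, 0.2072, 0.1481, 0.1898, 0.2442], E[r] = 1.8877, γ^t·E[r] = 1.208148, running G = 4.597037
t=3: π = [0.2124, 0.2047, 0.1494, 0.1888, 0.2448], E[r] = 1.8824, γ^t·E[r] = 0.963802, running G = 5.560840
t=4: π = [0.2125, 0.2041, 0.1496, 0.1890, 0.2448], E[r] = 1.8811, γ^t·E[r] = 0.770495, running G = 6.331335
t=5: π = [0.2126, 0.2040, 0.1497, 0.1890, 0.2448], E[r] = 1.8809, γ^t·E[r] = 0.616317, running G = 6.947652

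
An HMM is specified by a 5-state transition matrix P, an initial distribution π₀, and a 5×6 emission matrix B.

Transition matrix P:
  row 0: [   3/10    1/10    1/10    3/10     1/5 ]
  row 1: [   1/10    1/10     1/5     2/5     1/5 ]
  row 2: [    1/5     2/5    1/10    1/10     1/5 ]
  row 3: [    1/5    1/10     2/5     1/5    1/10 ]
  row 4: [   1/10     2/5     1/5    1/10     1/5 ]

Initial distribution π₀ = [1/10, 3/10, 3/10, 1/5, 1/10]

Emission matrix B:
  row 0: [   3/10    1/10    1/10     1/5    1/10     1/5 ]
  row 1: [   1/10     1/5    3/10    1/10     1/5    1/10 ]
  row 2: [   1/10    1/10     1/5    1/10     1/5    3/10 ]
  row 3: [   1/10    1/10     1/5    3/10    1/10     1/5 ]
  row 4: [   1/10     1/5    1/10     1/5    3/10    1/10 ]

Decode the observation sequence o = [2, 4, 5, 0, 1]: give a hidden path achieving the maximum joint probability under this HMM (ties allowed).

path = [2, 1, 3, 2, 1]

t=0: δ = [1.000e-02, 9.000e-02, 6.000e-02, 4.000e-02, 1.000e-02]  (obs o_0=2)
t=1: δ = [1.200e-03, 4.800e-03, 3.600e-03, 3.600e-03, 5.400e-03]  ψ = [2, 2, 1, 1, 1]  (obs o_1=4)
t=2: δ = [1.440e-04, 2.160e-04, 4.320e-04, 3.840e-04, 1.080e-04]  ψ = [2, 4, 3, 1, 4]  (obs o_2=5)
t=3: δ = [2.592e-05, 1.728e-05, 1.536e-05, 8.640e-06, 8.640e-06]  ψ = [2, 2, 3, 1, 2]  (obs o_3=0)
t=4: δ = [7.776e-07, 1.229e-06, 3.456e-07, 7.776e-07, 1.037e-06]  ψ = [0, 2, 1, 0, 0]  (obs o_4=1)
backtrack: best end state = 1; path = [2, 1, 3, 2, 1]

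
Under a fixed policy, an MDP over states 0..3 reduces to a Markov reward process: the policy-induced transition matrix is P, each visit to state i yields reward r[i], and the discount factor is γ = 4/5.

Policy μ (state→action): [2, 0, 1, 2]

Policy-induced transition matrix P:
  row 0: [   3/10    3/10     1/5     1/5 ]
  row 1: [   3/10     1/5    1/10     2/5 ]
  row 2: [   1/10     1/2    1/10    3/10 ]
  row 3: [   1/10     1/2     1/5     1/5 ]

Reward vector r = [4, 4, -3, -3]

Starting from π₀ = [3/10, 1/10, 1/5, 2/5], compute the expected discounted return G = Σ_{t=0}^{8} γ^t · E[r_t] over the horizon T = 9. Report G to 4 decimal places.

G = 3.0931

t=0: π = [0.3000, 0.1000, 0.2000, 0.4000], E[r] = -0.2000, γ^t·E[r] = -0.200000, running G = -0.200000
t=1: π = [0.1800, 0.4100, 0.1700, 0.2400], E[r] = 1.1300, γ^t·E[r] = 0.904000, running G = 0.704000
t=2: π = [0.2180, 0.3410, 0.1420, 0.2990], E[r] = 0.9130, γ^t·E[r] = 0.584320, running G = 1.288320
t=3: π = [0.2118, 0.3541, 0.1517, 0.2824], E[r] = 0.9613, γ^t·E[r] = 0.492186, running G = 1.780506
t=4: π = [0.2132, 0.3514, 0.1494, 0.2860], E[r] = 0.9521, γ^t·E[r] = 0.389992, running G = 2.170498
t=5: π = [0.2129, 0.3519, 0.1499, 0.2852], E[r] = 0.9540, γ^t·E[r] = 0.312611, running G = 2.483109
t=6: π = [0.2130, 0.3518, 0.1498, 0.2854], E[r] = 0.9536, γ^t·E[r] = 0.249991, running G = 2.733100
t=7: π = [0.2130, 0.3519, 0.1498, 0.2853], E[r] = 0.9537, γ^t·E[r] = 0.200009, running G = 2.933109
t=8: π = [0.2130, 0.3519, 0.1498, 0.2854], E[r] = 0.9537, γ^t·E[r] = 0.160005, running G = 3.093114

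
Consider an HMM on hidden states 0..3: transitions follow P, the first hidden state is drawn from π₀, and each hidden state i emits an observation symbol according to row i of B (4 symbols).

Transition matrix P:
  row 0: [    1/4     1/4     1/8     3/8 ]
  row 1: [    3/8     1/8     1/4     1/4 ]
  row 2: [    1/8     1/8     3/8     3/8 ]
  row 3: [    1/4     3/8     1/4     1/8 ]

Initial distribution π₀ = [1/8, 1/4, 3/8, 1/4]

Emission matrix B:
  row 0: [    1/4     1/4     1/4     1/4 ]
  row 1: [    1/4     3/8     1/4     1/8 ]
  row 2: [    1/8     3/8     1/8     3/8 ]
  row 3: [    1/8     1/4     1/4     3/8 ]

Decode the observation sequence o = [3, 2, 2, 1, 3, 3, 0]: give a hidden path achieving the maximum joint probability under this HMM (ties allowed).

path = [2, 3, 1, 2, 2, 3, 1]

t=0: δ = [3.125e-02, 3.125e-02, 1.406e-01, 9.375e-02]  (obs o_0=3)
t=1: δ = [5.859e-03, 8.789e-03, 6.592e-03, 1.318e-02]  ψ = [3, 3, 2, 2]  (obs o_1=2)
t=2: δ = [8.240e-04, 1.236e-03, 4.120e-04, 6.180e-04]  ψ = [1, 3, 3, 2]  (obs o_2=2)
t=3: δ = [1.159e-04, 8.690e-05, 1.159e-04, 7.725e-05]  ψ = [1, 3, 1, 0]  (obs o_3=1)
t=4: δ = [8.147e-06, 3.621e-06, 1.629e-05, 1.629e-05]  ψ = [1, 0, 2, 0]  (obs o_4=3)
t=5: δ = [1.018e-06, 7.638e-07, 2.291e-06, 2.291e-06]  ψ = [3, 3, 2, 2]  (obs o_5=3)
t=6: δ = [1.432e-07, 2.148e-07, 1.074e-07, 1.074e-07]  ψ = [3, 3, 2, 2]  (obs o_6=0)
backtrack: best end state = 1; path = [2, 3, 1, 2, 2, 3, 1]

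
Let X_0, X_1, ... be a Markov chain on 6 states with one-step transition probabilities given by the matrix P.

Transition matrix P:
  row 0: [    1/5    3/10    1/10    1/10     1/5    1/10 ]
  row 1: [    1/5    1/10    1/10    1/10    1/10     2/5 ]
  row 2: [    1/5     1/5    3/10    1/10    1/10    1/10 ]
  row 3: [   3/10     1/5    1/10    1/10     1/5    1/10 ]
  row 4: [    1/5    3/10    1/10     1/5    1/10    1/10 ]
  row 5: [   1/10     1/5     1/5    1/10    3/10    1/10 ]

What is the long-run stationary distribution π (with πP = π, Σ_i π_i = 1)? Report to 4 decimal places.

Balance equations π_j = Σ_i π_i·P[i][j]:
  π_0 = 1/5·π_0 + 1/5·π_1 + 1/5·π_2 + 3/10·π_3 + 1/5·π_4 + 1/10·π_5
  π_1 = 3/10·π_0 + 1/10·π_1 + 1/5·π_2 + 1/5·π_3 + 3/10·π_4 + 1/5·π_5
  π_2 = 1/10·π_0 + 1/10·π_1 + 3/10·π_2 + 1/10·π_3 + 1/10·π_4 + 1/5·π_5
  π_3 = 1/10·π_0 + 1/10·π_1 + 1/10·π_2 + 1/10·π_3 + 1/5·π_4 + 1/10·π_5
  π_4 = 1/5·π_0 + 1/10·π_1 + 1/10·π_2 + 1/5·π_3 + 1/10·π_4 + 3/10·π_5
  normalize: π_0 + π_1 + π_2 + π_3 + π_4 + π_5 = 1
Solving the linear system gives exactly π = [1246/6383, 1369/6383, 929/6383, 743/6383, 1047/6383, 1049/6383].

π = [0.1952, 0.2145, 0.1455, 0.1164, 0.1640, 0.1643]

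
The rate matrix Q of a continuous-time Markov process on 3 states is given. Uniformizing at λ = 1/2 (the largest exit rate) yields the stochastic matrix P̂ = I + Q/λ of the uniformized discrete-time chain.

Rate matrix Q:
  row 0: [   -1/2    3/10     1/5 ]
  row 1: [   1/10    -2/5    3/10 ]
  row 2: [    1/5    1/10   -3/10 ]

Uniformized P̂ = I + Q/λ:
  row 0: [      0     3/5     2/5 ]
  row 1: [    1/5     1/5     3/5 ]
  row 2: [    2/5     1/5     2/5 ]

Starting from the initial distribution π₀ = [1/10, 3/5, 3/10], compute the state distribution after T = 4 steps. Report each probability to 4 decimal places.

π = [0.2442, 0.2954, 0.4605]

t=0: π = [0.1000, 0.6000, 0.3000]
t=1: π = [0.2400, 0.2400, 0.5200]
t=2: π = [0.2560, 0.2960, 0.4480]
t=3: π = [0.2384, 0.3024, 0.4592]
t=4: π = [0.2442, 0.2954, 0.4605]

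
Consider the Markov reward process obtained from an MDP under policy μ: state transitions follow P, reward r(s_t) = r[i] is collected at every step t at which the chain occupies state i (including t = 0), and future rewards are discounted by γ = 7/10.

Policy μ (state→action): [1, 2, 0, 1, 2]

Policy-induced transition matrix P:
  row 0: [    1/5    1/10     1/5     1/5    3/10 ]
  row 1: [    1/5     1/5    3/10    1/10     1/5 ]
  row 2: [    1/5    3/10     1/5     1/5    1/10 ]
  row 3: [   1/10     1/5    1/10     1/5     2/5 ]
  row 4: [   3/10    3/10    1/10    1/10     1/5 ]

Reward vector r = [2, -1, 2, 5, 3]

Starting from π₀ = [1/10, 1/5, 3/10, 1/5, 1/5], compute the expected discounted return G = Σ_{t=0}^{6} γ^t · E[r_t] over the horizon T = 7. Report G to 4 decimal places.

G = 6.3506

t=0: π = [0.1000, 0.2000, 0.3000, 0.2000, 0.2000], E[r] = 2.2000, γ^t·E[r] = 2.200000, running G = 2.200000
t=1: π = [0.2000, 0.2400, 0.1800, 0.1600, 0.2200], E[r] = 1.9800, γ^t·E[r] = 1.386000, running G = 3.586000
t=2: π = [0.2060, 0.2200, 0.1860, 0.1540, 0.2340], E[r] = 2.0360, γ^t·E[r] = 0.997640, running G = 4.583640
t=3: π = [0.2080, 0.2214, 0.1832, 0.1546, 0.2328], E[r] = 2.0324, γ^t·E[r] = 0.697113, running G = 5.280753
t=4: π = [0.2078, 0.2208, 0.1834, 0.1546, 0.2334], E[r] = 2.0347, γ^t·E[r] = 0.488541, running G = 5.769294
t=5: π = [0.2079, 0.2209, 0.1833, 0.1546, 0.2334], E[r] = 2.0344, γ^t·E[r] = 0.341922, running G = 6.111217
t=6: π = [0.2079, 0.2209, 0.1833, 0.1546, 0.2334], E[r] = 2.0345, γ^t·E[r] = 0.239354, running G = 6.350570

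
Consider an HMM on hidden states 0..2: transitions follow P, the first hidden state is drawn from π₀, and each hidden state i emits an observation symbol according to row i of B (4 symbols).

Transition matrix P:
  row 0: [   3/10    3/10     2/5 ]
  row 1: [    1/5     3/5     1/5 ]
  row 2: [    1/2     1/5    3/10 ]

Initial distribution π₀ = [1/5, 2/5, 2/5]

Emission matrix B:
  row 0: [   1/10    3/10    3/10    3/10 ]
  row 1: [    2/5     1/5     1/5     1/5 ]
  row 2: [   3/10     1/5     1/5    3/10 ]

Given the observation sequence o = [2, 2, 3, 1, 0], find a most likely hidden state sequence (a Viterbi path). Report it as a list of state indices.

path = [1, 1, 1, 1, 1]

t=0: δ = [6.000e-02, 8.000e-02, 8.000e-02]  (obs o_0=2)
t=1: δ = [1.200e-02, 9.600e-03, 4.800e-03]  ψ = [2, 1, 0]  (obs o_1=2)
t=2: δ = [1.080e-03, 1.152e-03, 1.440e-03]  ψ = [0, 1, 0]  (obs o_2=3)
t=3: δ = [2.160e-04, 1.382e-04, 8.640e-05]  ψ = [2, 1, 0]  (obs o_3=1)
t=4: δ = [6.480e-06, 3.318e-05, 2.592e-05]  ψ = [0, 1, 0]  (obs o_4=0)
backtrack: best end state = 1; path = [1, 1, 1, 1, 1]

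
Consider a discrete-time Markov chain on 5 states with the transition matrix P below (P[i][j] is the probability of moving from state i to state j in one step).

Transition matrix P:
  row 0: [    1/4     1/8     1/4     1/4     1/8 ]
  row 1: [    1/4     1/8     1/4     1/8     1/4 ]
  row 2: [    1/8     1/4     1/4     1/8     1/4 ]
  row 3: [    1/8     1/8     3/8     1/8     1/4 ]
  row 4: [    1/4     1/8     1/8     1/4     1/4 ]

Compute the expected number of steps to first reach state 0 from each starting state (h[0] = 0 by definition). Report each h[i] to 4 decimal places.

First-step conditioning: h[0] = 0; for i ≠ 0, h[i] = 1 + Σ_k P[i][k]·h[k].
  h[1] = 1 + 1/8·h[1] + 1/4·h[2] + 1/8·h[3] + 1/4·h[4]
  h[2] = 1 + 1/4·h[1] + 1/4·h[2] + 1/8·h[3] + 1/4·h[4]
  h[3] = 1 + 1/8·h[1] + 3/8·h[2] + 1/8·h[3] + 1/4·h[4]
  h[4] = 1 + 1/8·h[1] + 1/8·h[2] + 1/4·h[3] + 1/4·h[4]
Solving the 4×4 linear system over states ≠ 0 gives exactly h = [0, 2048/411, 768/137, 2336/411, 684/137] (h[0] = 0 is the target).

h = [0.0000, 4.9830, 5.6058, 5.6837, 4.9927]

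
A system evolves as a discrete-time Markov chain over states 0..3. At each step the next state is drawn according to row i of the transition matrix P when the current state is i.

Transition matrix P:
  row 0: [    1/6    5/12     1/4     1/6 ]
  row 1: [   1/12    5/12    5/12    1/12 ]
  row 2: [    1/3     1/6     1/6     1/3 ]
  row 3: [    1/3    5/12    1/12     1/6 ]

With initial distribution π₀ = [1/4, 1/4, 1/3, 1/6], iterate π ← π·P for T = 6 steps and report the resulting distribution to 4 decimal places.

π = [0.2102, 0.3524, 0.2572, 0.1802]

t=0: π = [0.2500, 0.2500, 0.3333, 0.1667]
t=1: π = [0.2292, 0.3333, 0.2361, 0.2014]
t=2: π = [0.2118, 0.3576, 0.2523, 0.1782]
t=3: π = [0.2086, 0.3536, 0.2589, 0.1789]
t=4: π = [0.2102, 0.3519, 0.2575, 0.1803]
t=5: π = [0.2103, 0.3523, 0.2571, 0.1803]
t=6: π = [0.2102, 0.3524, 0.2572, 0.1802]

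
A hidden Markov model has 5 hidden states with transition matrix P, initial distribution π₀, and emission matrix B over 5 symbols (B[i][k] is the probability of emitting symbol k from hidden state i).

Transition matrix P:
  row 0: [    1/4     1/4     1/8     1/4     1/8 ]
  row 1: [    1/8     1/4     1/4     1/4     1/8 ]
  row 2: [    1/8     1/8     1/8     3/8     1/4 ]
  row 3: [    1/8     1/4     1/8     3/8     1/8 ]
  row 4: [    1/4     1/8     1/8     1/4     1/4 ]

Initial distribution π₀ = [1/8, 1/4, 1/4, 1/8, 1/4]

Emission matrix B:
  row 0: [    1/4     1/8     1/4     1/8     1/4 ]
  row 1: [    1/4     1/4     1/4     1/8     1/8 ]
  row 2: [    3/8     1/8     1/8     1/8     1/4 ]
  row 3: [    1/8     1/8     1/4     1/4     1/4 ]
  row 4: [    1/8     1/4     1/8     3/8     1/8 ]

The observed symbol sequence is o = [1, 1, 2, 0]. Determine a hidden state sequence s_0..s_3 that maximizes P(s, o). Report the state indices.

t=0: δ = [1.562e-02, 6.250e-02, 3.125e-02, 1.562e-02, 6.250e-02]  (obs o_0=1)
t=1: δ = [1.953e-03, 3.906e-03, 1.953e-03, 1.953e-03, 3.906e-03]  ψ = [4, 1, 1, 1, 4]  (obs o_1=1)
t=2: δ = [2.441e-04, 2.441e-04, 1.221e-04, 2.441e-04, 1.221e-04]  ψ = [4, 1, 1, 1, 4]  (obs o_2=2)
t=3: δ = [1.526e-05, 1.526e-05, 2.289e-05, 1.144e-05, 3.815e-06]  ψ = [0, 0, 1, 3, 0]  (obs o_3=0)
backtrack: best end state = 2; path = [1, 1, 1, 2]

path = [1, 1, 1, 2]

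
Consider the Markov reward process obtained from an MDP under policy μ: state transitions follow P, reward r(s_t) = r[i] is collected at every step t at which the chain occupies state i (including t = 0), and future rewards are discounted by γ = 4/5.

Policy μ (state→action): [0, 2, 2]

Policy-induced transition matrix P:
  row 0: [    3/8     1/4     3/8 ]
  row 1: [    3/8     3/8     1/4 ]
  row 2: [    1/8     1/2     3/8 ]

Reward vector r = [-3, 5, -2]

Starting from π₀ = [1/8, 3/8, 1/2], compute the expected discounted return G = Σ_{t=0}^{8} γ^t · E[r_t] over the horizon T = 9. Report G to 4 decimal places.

G = 1.9989

t=0: π = [0.1250, 0.3750, 0.5000], E[r] = 0.5000, γ^t·E[r] = 0.500000, running G = 0.500000
t=1: π = [0.2500, 0.4219, 0.3281], E[r] = 0.7031, γ^t·E[r] = 0.562500, running G = 1.062500
t=2: π = [0.2930, 0.3848, 0.3223], E[r] = 0.4004, γ^t·E[r] = 0.256250, running G = 1.318750
t=3: π = [0.2944, 0.3787, 0.3269], E[r] = 0.3562, γ^t·E[r] = 0.182375, running G = 1.501125
t=4: π = [0.2933, 0.3791, 0.3277], E[r] = 0.3601, γ^t·E[r] = 0.147513, running G = 1.648638
t=5: π = [0.2931, 0.3793, 0.3276], E[r] = 0.3620, γ^t·E[r] = 0.118624, running G = 1.767261
t=6: π = [0.2931, 0.3793, 0.3276], E[r] = 0.3621, γ^t·E[r] = 0.094928, running G = 1.862189
t=7: π = [0.2931, 0.3793, 0.3276], E[r] = 0.3621, γ^t·E[r] = 0.075933, running G = 1.938123
t=8: π = [0.2931, 0.3793, 0.3276], E[r] = 0.3621, γ^t·E[r] = 0.060745, running G = 1.998868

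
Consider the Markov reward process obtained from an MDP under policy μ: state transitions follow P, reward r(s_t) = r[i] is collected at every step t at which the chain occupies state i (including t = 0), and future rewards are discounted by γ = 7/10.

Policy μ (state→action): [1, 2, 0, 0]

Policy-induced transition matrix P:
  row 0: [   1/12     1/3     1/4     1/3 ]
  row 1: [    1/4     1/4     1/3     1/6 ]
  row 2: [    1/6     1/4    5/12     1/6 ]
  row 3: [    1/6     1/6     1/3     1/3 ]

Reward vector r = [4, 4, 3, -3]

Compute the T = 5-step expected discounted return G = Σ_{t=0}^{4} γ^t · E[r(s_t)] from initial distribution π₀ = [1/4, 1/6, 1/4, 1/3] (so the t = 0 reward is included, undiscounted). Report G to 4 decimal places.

t=0: π = [0.2500, 0.1667, 0.2500, 0.3333], E[r] = 1.4167, γ^t·E[r] = 1.416667, running G = 1.416667
t=1: π = [0.1597, 0.2431, 0.3333, 0.2639], E[r] = 1.8194, γ^t·E[r] = 1.273611, running G = 2.690278
t=2: π = [0.1736, 0.2413, 0.3478, 0.2373], E[r] = 1.9913, γ^t·E[r] = 0.975747, running G = 3.666024
t=3: π = [0.1723, 0.2447, 0.3478, 0.2351], E[r] = 2.0061, γ^t·E[r] = 0.688101, running G = 4.354125
t=4: π = [0.1727, 0.2448, 0.3480, 0.2346], E[r] = 2.0100, γ^t·E[r] = 0.482603, running G = 4.836728

G = 4.8367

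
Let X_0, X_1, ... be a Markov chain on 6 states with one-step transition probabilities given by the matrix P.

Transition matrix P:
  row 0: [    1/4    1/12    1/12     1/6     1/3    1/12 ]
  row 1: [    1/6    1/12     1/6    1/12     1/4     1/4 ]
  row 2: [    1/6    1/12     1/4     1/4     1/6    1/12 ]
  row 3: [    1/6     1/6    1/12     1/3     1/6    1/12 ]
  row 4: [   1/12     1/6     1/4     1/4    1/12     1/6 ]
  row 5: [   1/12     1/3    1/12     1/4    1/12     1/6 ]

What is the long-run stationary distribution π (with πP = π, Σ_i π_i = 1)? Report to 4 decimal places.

Balance equations π_j = Σ_i π_i·P[i][j]:
  π_0 = 1/4·π_0 + 1/6·π_1 + 1/6·π_2 + 1/6·π_3 + 1/12·π_4 + 1/12·π_5
  π_1 = 1/12·π_0 + 1/12·π_1 + 1/12·π_2 + 1/6·π_3 + 1/6·π_4 + 1/3·π_5
  π_2 = 1/12·π_0 + 1/6·π_1 + 1/4·π_2 + 1/12·π_3 + 1/4·π_4 + 1/12·π_5
  π_3 = 1/6·π_0 + 1/12·π_1 + 1/4·π_2 + 1/3·π_3 + 1/4·π_4 + 1/4·π_5
  π_4 = 1/3·π_0 + 1/4·π_1 + 1/6·π_2 + 1/6·π_3 + 1/12·π_4 + 1/12·π_5
  normalize: π_0 + π_1 + π_2 + π_3 + π_4 + π_5 = 1
Solving the linear system gives exactly π = [15675/102229, 15453/102229, 15422/102229, 23646/102229, 18269/102229, 13764/102229].

π = [0.1533, 0.1512, 0.1509, 0.2313, 0.1787, 0.1346]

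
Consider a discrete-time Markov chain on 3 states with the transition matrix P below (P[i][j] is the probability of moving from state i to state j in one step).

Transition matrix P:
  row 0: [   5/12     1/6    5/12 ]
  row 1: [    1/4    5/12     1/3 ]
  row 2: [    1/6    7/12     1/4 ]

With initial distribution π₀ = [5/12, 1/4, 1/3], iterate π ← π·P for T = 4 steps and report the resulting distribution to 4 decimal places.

t=0: π = [0.4167, 0.2500, 0.3333]
t=1: π = [0.2917, 0.3681, 0.3403]
t=2: π = [0.2703, 0.4005, 0.3293]
t=3: π = [0.2676, 0.4040, 0.3284]
t=4: π = [0.2672, 0.4045, 0.3283]

π = [0.2672, 0.4045, 0.3283]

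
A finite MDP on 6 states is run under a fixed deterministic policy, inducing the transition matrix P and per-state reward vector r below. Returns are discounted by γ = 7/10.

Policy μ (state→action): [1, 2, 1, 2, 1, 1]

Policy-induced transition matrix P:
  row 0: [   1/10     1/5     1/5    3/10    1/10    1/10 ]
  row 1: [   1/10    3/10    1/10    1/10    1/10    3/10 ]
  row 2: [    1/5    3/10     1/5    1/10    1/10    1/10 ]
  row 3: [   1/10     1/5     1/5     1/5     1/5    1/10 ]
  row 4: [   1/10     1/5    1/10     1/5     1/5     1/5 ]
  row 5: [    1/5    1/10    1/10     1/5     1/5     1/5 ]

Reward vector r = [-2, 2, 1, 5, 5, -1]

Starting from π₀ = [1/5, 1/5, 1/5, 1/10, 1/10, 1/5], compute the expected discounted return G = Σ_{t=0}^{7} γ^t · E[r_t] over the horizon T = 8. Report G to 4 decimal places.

G = 4.7796

t=0: π = [0.2000, 0.2000, 0.2000, 0.1000, 0.1000, 0.2000], E[r] = 1.0000, γ^t·E[r] = 1.000000, running G = 1.000000
t=1: π = [0.1400, 0.2200, 0.1500, 0.1800, 0.1400, 0.1700], E[r] = 1.7400, γ^t·E[r] = 1.218000, running G = 2.218000
t=2: π = [0.1320, 0.2200, 0.1470, 0.1770, 0.1490, 0.1750], E[r] = 1.7780, γ^t·E[r] = 0.871220, running G = 3.089220
t=3: π = [0.1322, 0.2192, 0.1456, 0.1765, 0.1501, 0.1764], E[r] = 1.7762, γ^t·E[r] = 0.609237, running G = 3.698457
t=4: π = [0.1322, 0.2188, 0.1454, 0.1767, 0.1503, 0.1765], E[r] = 1.7774, γ^t·E[r] = 0.426759, running G = 4.125215
t=5: π = [0.1322, 0.2188, 0.1454, 0.1768, 0.1504, 0.1764], E[r] = 1.7779, γ^t·E[r] = 0.298810, running G = 4.424025
t=6: π = [0.1322, 0.2188, 0.1454, 0.1768, 0.1504, 0.1764], E[r] = 1.7780, γ^t·E[r] = 0.209176, running G = 4.633202
t=7: π = [0.1322, 0.2188, 0.1454, 0.1768, 0.1504, 0.1764], E[r] = 1.7780, γ^t·E[r] = 0.146423, running G = 4.779625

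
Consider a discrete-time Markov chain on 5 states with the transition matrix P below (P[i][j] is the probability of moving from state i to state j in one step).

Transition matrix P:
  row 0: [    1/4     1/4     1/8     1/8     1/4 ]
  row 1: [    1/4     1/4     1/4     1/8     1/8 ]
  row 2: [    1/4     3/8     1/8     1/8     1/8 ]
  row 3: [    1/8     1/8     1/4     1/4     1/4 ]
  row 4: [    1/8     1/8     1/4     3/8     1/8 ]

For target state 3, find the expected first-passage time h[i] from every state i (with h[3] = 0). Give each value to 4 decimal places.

h = [5.9294, 6.1176, 6.1176, 0.0000, 4.6118]

First-step conditioning: h[3] = 0; for i ≠ 3, h[i] = 1 + Σ_k P[i][k]·h[k].
  h[0] = 1 + 1/4·h[0] + 1/4·h[1] + 1/8·h[2] + 1/4·h[4]
  h[1] = 1 + 1/4·h[0] + 1/4·h[1] + 1/4·h[2] + 1/8·h[4]
  h[2] = 1 + 1/4·h[0] + 3/8·h[1] + 1/8·h[2] + 1/8·h[4]
  h[4] = 1 + 1/8·h[0] + 1/8·h[1] + 1/4·h[2] + 1/8·h[4]
Solving the 4×4 linear system over states ≠ 3 gives exactly h = [504/85, 104/17, 104/17, 0, 392/85] (h[3] = 0 is the target).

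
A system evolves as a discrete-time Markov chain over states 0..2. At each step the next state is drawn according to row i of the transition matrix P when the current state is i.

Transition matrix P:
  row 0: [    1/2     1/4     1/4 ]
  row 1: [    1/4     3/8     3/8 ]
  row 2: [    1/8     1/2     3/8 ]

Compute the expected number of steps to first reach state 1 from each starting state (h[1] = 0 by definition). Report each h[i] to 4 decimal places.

h = [3.1111, 0.0000, 2.2222]

First-step conditioning: h[1] = 0; for i ≠ 1, h[i] = 1 + Σ_k P[i][k]·h[k].
  h[0] = 1 + 1/2·h[0] + 1/4·h[2]
  h[2] = 1 + 1/8·h[0] + 3/8·h[2]
Solving the 2×2 linear system over states ≠ 1 gives exactly h = [28/9, 0, 20/9] (h[1] = 0 is the target).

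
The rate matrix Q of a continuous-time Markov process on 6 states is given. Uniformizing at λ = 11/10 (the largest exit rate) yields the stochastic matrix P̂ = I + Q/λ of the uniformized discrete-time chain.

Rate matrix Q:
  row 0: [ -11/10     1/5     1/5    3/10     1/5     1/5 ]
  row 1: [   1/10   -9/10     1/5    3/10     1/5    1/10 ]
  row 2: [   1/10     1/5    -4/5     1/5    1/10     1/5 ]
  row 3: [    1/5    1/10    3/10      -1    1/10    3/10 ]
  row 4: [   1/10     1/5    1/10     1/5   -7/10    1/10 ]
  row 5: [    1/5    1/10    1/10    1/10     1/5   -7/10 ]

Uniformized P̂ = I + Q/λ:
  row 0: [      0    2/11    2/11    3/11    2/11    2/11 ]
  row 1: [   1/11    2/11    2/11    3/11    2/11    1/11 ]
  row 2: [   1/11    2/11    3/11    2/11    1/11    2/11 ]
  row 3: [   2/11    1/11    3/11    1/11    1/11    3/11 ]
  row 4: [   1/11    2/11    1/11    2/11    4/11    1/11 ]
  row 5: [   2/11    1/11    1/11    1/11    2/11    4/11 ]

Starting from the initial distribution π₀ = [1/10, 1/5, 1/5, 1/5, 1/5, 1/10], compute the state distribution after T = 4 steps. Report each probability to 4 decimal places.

π = [0.1147, 0.1477, 0.1786, 0.1715, 0.1831, 0.2045]

t=0: π = [0.1000, 0.2000, 0.2000, 0.2000, 0.2000, 0.1000]
t=1: π = [0.1091, 0.1545, 0.1909, 0.1818, 0.1818, 0.1818]
t=2: π = [0.1140, 0.1488, 0.1826, 0.1727, 0.1810, 0.2008]
t=3: π = [0.1145, 0.1479, 0.1794, 0.1718, 0.1824, 0.2041]
t=4: π = [0.1147, 0.1477, 0.1786, 0.1715, 0.1831, 0.2045]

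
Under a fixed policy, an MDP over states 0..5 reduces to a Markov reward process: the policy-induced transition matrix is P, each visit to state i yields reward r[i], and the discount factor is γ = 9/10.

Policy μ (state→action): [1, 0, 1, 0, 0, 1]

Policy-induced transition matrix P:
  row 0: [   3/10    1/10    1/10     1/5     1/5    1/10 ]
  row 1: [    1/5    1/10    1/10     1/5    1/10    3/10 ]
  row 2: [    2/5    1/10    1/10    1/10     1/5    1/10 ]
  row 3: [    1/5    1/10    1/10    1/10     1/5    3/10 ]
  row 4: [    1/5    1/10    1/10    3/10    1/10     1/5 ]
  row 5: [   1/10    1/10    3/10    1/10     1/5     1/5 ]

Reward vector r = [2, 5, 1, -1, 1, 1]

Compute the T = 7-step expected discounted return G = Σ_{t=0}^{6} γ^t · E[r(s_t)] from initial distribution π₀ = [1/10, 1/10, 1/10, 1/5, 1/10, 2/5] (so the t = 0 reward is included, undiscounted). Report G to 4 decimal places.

t=0: π = [0.1000, 0.1000, 0.1000, 0.2000, 0.1000, 0.4000], E[r] = 1.1000, γ^t·E[r] = 1.100000, running G = 1.100000
t=1: π = [0.1900, 0.1000, 0.1800, 0.1400, 0.1800, 0.2100], E[r] = 1.3100, γ^t·E[r] = 1.179000, running G = 2.279000
t=2: π = [0.2340, 0.1000, 0.1420, 0.1650, 0.1720, 0.1870], E[r] = 1.3040, γ^t·E[r] = 1.056240, running G = 3.335240
t=3: π = [0.2331, 0.1000, 0.1374, 0.1678, 0.1728, 0.1889], E[r] = 1.2975, γ^t·E[r] = 0.945878, running G = 4.281118
t=4: π = [0.2319, 0.1000, 0.1378, 0.1679, 0.1727, 0.1897], E[r] = 1.2962, γ^t·E[r] = 0.850411, running G = 5.131528
t=5: π = [0.2318, 0.1000, 0.1379, 0.1677, 0.1727, 0.1898], E[r] = 1.2963, γ^t·E[r] = 0.765455, running G = 5.896983
t=6: π = [0.2318, 0.1000, 0.1380, 0.1677, 0.1727, 0.1898], E[r] = 1.2963, γ^t·E[r] = 0.688928, running G = 6.585911

G = 6.5859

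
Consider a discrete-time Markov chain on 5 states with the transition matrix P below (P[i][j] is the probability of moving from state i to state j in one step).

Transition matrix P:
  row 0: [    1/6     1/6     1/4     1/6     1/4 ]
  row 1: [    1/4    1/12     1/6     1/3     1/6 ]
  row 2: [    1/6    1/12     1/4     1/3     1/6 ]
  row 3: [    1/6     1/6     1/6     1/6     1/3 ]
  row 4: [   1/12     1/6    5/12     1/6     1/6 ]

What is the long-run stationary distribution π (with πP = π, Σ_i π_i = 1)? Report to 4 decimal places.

π = [0.1596, 0.1342, 0.2559, 0.2317, 0.2186]

Balance equations π_j = Σ_i π_i·P[i][j]:
  π_0 = 1/6·π_0 + 1/4·π_1 + 1/6·π_2 + 1/6·π_3 + 1/12·π_4
  π_1 = 1/6·π_0 + 1/12·π_1 + 1/12·π_2 + 1/6·π_3 + 1/6·π_4
  π_2 = 1/4·π_0 + 1/6·π_1 + 1/4·π_2 + 1/6·π_3 + 5/12·π_4
  π_3 = 1/6·π_0 + 1/3·π_1 + 1/3·π_2 + 1/6·π_3 + 1/6·π_4
  normalize: π_0 + π_1 + π_2 + π_3 + π_4 = 1
Solving the linear system gives exactly π = [329/2061, 553/4122, 1055/4122, 955/4122, 901/4122].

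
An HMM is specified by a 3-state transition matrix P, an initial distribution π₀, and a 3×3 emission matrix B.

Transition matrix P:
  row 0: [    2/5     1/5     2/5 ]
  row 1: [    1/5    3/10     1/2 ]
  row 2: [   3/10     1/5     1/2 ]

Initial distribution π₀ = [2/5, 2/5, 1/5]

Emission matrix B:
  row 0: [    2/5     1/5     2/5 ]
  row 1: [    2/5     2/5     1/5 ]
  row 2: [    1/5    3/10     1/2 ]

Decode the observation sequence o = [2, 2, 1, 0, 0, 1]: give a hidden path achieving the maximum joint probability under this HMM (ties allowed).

path = [0, 2, 2, 0, 0, 2]

t=0: δ = [1.600e-01, 8.000e-02, 1.000e-01]  (obs o_0=2)
t=1: δ = [2.560e-02, 6.400e-03, 3.200e-02]  ψ = [0, 0, 0]  (obs o_1=2)
t=2: δ = [2.048e-03, 2.560e-03, 4.800e-03]  ψ = [0, 2, 2]  (obs o_2=1)
t=3: δ = [5.760e-04, 3.840e-04, 4.800e-04]  ψ = [2, 2, 2]  (obs o_3=0)
t=4: δ = [9.216e-05, 4.608e-05, 4.800e-05]  ψ = [0, 0, 2]  (obs o_4=0)
t=5: δ = [7.373e-06, 7.373e-06, 1.106e-05]  ψ = [0, 0, 0]  (obs o_5=1)
backtrack: best end state = 2; path = [0, 2, 2, 0, 0, 2]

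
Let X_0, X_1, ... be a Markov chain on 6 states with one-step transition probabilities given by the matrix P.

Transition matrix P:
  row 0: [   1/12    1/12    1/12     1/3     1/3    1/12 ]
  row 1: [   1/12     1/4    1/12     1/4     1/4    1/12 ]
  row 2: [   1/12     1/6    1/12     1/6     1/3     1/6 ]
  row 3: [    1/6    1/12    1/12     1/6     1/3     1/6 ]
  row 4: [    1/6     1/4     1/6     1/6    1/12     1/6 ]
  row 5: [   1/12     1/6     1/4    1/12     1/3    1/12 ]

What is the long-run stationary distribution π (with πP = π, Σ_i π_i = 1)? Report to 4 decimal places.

π = [0.1205, 0.1767, 0.1264, 0.1906, 0.2549, 0.1310]

Balance equations π_j = Σ_i π_i·P[i][j]:
  π_0 = 1/12·π_0 + 1/12·π_1 + 1/12·π_2 + 1/6·π_3 + 1/6·π_4 + 1/12·π_5
  π_1 = 1/12·π_0 + 1/4·π_1 + 1/6·π_2 + 1/12·π_3 + 1/4·π_4 + 1/6·π_5
  π_2 = 1/12·π_0 + 1/12·π_1 + 1/12·π_2 + 1/12·π_3 + 1/6·π_4 + 1/4·π_5
  π_3 = 1/3·π_0 + 1/4·π_1 + 1/6·π_2 + 1/6·π_3 + 1/6·π_4 + 1/12·π_5
  π_4 = 1/3·π_0 + 1/4·π_1 + 1/3·π_2 + 1/3·π_3 + 1/12·π_4 + 1/3·π_5
  normalize: π_0 + π_1 + π_2 + π_3 + π_4 + π_5 = 1
Solving the linear system gives exactly π = [37198/308817, 18191/102939, 13012/102939, 58846/308817, 78713/308817, 40451/308817].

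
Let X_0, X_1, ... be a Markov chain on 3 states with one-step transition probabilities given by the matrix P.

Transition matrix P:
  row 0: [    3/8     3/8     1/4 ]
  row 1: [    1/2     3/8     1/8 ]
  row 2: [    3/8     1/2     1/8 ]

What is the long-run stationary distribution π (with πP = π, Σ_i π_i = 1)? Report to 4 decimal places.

Balance equations π_j = Σ_i π_i·P[i][j]:
  π_0 = 3/8·π_0 + 1/2·π_1 + 3/8·π_2
  π_1 = 3/8·π_0 + 3/8·π_1 + 1/2·π_2
  normalize: π_0 + π_1 + π_2 = 1
Solving the linear system gives exactly π = [31/73, 29/73, 13/73].

π = [0.4247, 0.3973, 0.1781]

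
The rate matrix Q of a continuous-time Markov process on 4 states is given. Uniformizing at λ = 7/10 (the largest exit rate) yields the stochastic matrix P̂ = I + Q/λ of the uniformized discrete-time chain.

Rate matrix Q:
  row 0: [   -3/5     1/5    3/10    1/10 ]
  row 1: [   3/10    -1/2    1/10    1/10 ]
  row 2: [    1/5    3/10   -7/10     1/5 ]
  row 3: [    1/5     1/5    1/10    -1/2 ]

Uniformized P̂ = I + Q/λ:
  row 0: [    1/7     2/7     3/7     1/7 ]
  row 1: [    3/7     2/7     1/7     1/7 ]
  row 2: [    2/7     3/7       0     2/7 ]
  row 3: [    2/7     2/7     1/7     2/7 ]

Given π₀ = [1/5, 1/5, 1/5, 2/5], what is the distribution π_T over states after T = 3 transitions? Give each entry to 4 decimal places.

π = [0.2886, 0.3143, 0.1971, 0.2000]

t=0: π = [0.2000, 0.2000, 0.2000, 0.4000]
t=1: π = [0.2857, 0.3143, 0.1714, 0.2286]
t=2: π = [0.2898, 0.3102, 0.2000, 0.2000]
t=3: π = [0.2886, 0.3143, 0.1971, 0.2000]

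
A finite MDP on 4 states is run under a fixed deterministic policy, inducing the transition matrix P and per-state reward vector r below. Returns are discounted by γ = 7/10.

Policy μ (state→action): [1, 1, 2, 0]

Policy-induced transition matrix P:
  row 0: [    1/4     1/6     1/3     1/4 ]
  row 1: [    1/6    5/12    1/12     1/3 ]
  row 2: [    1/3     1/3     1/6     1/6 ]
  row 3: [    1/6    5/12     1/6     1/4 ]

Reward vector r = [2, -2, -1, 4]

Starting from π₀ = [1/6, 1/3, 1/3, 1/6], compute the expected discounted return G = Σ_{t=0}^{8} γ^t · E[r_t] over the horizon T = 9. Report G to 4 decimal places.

t=0: π = [0.1667, 0.3333, 0.3333, 0.1667], E[r] = 0.0000, γ^t·E[r] = 0.000000, running G = 0.000000
t=1: π = [0.2361, 0.3472, 0.1667, 0.2500], E[r] = 0.6111, γ^t·E[r] = 0.427778, running G = 0.427778
t=2: π = [0.2141, 0.3438, 0.1771, 0.2650], E[r] = 0.6238, γ^t·E[r] = 0.305683, running G = 0.733461
t=3: π = [0.2140, 0.3484, 0.1737, 0.2639], E[r] = 0.6131, γ^t·E[r] = 0.210306, running G = 0.943766
t=4: π = [0.2135, 0.3487, 0.1733, 0.2646], E[r] = 0.6145, γ^t·E[r] = 0.147531, running G = 1.091297
t=5: π = [0.2133, 0.3489, 0.1732, 0.2646], E[r] = 0.6142, γ^t·E[r] = 0.103234, running G = 1.194531
t=6: π = [0.2133, 0.3489, 0.1732, 0.2646], E[r] = 0.6142, γ^t·E[r] = 0.072263, running G = 1.266794
t=7: π = [0.2133, 0.3489, 0.1731, 0.2646], E[r] = 0.6142, γ^t·E[r] = 0.050584, running G = 1.317377
t=8: π = [0.2133, 0.3489, 0.1731, 0.2646], E[r] = 0.6142, γ^t·E[r] = 0.035409, running G = 1.352786

G = 1.3528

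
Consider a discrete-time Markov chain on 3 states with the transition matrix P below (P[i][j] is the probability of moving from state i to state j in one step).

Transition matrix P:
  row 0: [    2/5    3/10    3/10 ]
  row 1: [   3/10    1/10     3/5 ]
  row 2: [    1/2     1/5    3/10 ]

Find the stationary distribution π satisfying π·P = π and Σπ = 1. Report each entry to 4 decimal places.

Balance equations π_j = Σ_i π_i·P[i][j]:
  π_0 = 2/5·π_0 + 3/10·π_1 + 1/2·π_2
  π_1 = 3/10·π_0 + 1/10·π_1 + 1/5·π_2
  normalize: π_0 + π_1 + π_2 = 1
Solving the linear system gives exactly π = [17/41, 9/41, 15/41].

π = [0.4146, 0.2195, 0.3659]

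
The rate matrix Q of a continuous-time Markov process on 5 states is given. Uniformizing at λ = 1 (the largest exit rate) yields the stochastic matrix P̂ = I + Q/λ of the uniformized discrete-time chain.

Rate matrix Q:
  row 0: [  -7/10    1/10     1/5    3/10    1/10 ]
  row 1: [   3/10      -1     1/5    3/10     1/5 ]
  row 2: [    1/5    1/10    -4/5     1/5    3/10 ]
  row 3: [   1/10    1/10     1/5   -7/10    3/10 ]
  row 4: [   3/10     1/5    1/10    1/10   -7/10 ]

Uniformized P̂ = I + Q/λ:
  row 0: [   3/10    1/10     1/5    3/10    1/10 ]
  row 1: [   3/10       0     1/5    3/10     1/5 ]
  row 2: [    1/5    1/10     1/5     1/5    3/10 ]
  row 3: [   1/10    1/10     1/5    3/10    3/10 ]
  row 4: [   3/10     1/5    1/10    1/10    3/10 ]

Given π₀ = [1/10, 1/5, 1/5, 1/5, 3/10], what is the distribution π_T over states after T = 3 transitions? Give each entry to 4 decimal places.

t=0: π = [0.1000, 0.2000, 0.2000, 0.2000, 0.3000]
t=1: π = [0.2400, 0.1100, 0.1700, 0.2200, 0.2600]
t=2: π = [0.2390, 0.1150, 0.1740, 0.2310, 0.2410]
t=3: π = [0.2364, 0.1126, 0.1759, 0.2344, 0.2407]

π = [0.2364, 0.1126, 0.1759, 0.2344, 0.2407]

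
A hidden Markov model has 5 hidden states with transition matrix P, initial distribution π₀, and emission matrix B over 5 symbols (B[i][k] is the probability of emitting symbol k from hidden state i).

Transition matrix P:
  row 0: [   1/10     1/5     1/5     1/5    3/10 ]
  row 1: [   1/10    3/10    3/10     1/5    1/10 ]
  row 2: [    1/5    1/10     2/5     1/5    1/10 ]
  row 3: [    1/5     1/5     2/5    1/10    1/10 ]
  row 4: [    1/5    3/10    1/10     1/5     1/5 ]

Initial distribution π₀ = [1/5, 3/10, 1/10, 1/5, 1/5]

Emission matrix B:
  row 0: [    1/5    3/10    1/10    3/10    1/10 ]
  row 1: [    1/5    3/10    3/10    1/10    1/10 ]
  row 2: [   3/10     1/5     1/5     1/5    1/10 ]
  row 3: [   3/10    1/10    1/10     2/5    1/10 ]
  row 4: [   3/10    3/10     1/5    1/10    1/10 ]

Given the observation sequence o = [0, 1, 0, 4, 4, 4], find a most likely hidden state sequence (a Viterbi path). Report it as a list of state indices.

path = [3, 2, 2, 2, 2, 2]

t=0: δ = [4.000e-02, 6.000e-02, 3.000e-02, 6.000e-02, 6.000e-02]  (obs o_0=0)
t=1: δ = [3.600e-03, 5.400e-03, 4.800e-03, 1.200e-03, 3.600e-03]  ψ = [3, 1, 3, 1, 0]  (obs o_1=1)
t=2: δ = [1.920e-04, 3.240e-04, 5.760e-04, 3.240e-04, 3.240e-04]  ψ = [2, 1, 2, 1, 0]  (obs o_2=0)
t=3: δ = [1.152e-05, 9.720e-06, 2.304e-05, 1.152e-05, 6.480e-06]  ψ = [2, 1, 2, 2, 4]  (obs o_3=4)
t=4: δ = [4.608e-07, 2.916e-07, 9.216e-07, 4.608e-07, 3.456e-07]  ψ = [2, 1, 2, 2, 0]  (obs o_4=4)
t=5: δ = [1.843e-08, 1.037e-08, 3.686e-08, 1.843e-08, 1.382e-08]  ψ = [2, 4, 2, 2, 0]  (obs o_5=4)
backtrack: best end state = 2; path = [3, 2, 2, 2, 2, 2]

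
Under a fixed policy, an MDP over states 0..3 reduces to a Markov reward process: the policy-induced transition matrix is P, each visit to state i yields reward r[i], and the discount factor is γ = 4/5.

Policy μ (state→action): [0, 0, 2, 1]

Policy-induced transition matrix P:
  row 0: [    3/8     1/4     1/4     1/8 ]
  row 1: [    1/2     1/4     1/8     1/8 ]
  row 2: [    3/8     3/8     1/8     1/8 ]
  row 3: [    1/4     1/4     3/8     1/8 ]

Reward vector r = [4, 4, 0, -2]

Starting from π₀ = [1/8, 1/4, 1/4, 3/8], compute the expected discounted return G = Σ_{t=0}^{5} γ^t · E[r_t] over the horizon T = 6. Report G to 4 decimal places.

G = 7.1981

t=0: π = [0.1250, 0.2500, 0.2500, 0.3750], E[r] = 0.7500, γ^t·E[r] = 0.750000, running G = 0.750000
t=1: π = [0.3594, 0.2813, 0.2344, 0.1250], E[r] = 2.3125, γ^t·E[r] = 1.850000, running G = 2.600000
t=2: π = [0.3945, 0.2793, 0.2012, 0.1250], E[r] = 2.4453, γ^t·E[r] = 1.565000, running G = 4.165000
t=3: π = [0.3943, 0.2751, 0.2056, 0.1250], E[r] = 2.4277, γ^t·E[r] = 1.243000, running G = 5.408000
t=4: π = [0.3938, 0.2757, 0.2055, 0.1250], E[r] = 2.4279, γ^t·E[r] = 0.994450, running G = 6.402450
t=5: π = [0.3938, 0.2757, 0.2055, 0.1250], E[r] = 2.4281, γ^t·E[r] = 0.795645, running G = 7.198095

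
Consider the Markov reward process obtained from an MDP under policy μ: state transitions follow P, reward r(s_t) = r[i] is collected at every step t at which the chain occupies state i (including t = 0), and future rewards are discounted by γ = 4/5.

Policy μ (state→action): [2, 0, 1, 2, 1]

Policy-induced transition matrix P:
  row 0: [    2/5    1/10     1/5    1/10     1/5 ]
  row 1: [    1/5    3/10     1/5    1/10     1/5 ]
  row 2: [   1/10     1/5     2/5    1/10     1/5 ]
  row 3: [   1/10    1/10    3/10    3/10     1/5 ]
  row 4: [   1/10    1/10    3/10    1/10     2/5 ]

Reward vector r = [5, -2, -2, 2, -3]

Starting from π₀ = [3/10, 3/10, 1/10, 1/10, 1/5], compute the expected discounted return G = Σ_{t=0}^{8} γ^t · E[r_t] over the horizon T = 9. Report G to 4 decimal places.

G = -1.2665

t=0: π = [0.3000, 0.3000, 0.1000, 0.1000, 0.2000], E[r] = 0.3000, γ^t·E[r] = 0.300000, running G = 0.300000
t=1: π = [0.2200, 0.1700, 0.2500, 0.1200, 0.2400], E[r] = -0.2200, γ^t·E[r] = -0.176000, running G = 0.124000
t=2: π = [0.1830, 0.1590, 0.2860, 0.1240, 0.2480], E[r] = -0.4710, γ^t·E[r] = -0.301440, running G = -0.177440
t=3: π = [0.1708, 0.1604, 0.2944, 0.1248, 0.2496], E[r] = -0.5548, γ^t·E[r] = -0.284058, running G = -0.461498
t=4: π = [0.1673, 0.1615, 0.2963, 0.1250, 0.2499], E[r] = -0.5791, γ^t·E[r] = -0.237208, running G = -0.698705
t=5: π = [0.1663, 0.1619, 0.2968, 0.1250, 0.2500], E[r] = -0.5857, γ^t·E[r] = -0.191910, running G = -0.890616
t=6: π = [0.1661, 0.1621, 0.2968, 0.1250, 0.2500], E[r] = -0.5873, γ^t·E[r] = -0.153968, running G = -1.044584
t=7: π = [0.1660, 0.1621, 0.2969, 0.1250, 0.2500], E[r] = -0.5878, γ^t·E[r] = -0.123262, running G = -1.167846
t=8: π = [0.1660, 0.1621, 0.2969, 0.1250, 0.2500], E[r] = -0.5879, γ^t·E[r] = -0.098626, running G = -1.266472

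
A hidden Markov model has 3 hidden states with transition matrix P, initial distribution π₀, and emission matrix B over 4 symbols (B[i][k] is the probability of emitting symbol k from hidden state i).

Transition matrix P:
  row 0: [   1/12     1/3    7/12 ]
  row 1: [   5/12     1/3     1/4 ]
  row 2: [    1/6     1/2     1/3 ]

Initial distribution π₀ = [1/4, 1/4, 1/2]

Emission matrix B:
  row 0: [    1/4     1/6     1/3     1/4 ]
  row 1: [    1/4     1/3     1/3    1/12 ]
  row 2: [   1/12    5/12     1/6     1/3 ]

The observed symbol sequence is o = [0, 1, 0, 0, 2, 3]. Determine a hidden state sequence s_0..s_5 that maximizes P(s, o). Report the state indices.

t=0: δ = [6.250e-02, 6.250e-02, 4.167e-02]  (obs o_0=0)
t=1: δ = [4.340e-03, 6.944e-03, 1.519e-02]  ψ = [1, 0, 0]  (obs o_1=1)
t=2: δ = [7.234e-04, 1.899e-03, 4.220e-04]  ψ = [1, 2, 2]  (obs o_2=0)
t=3: δ = [1.978e-04, 1.582e-04, 3.956e-05]  ψ = [1, 1, 1]  (obs o_3=0)
t=4: δ = [2.198e-05, 2.198e-05, 1.923e-05]  ψ = [1, 0, 0]  (obs o_4=2)
t=5: δ = [2.289e-06, 8.013e-07, 4.273e-06]  ψ = [1, 2, 0]  (obs o_5=3)
backtrack: best end state = 2; path = [0, 2, 1, 1, 0, 2]

path = [0, 2, 1, 1, 0, 2]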